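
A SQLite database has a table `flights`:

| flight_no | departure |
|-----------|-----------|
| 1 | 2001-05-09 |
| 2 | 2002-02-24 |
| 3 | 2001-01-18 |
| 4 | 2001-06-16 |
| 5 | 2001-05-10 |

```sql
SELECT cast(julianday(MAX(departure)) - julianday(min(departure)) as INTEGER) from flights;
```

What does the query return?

MIN = 2001-01-18, MAX = 2002-02-24.
13 days remain in January 2001 after the 18th (31 − 18).
Full months from February 2001 through January 2002 contribute their day counts.
Then 24 days into February 2002.
Total: 13 + 28 + 31 + 30 + 31 + 30 + 31 + 31 + 30 + 31 + 30 + 31 + 31 + 24 = 402.

402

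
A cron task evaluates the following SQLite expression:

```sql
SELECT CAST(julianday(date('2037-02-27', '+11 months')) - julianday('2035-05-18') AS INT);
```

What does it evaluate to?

985

Adding +11 months to 2037-02-27 gives 2038-01-27.
13 days remain in May 2035 after the 18th (31 − 18).
Full months from June 2035 through December 2037 contribute their day counts.
Then 27 days into January 2038.
Total: 13 + 30 + 31 + 31 + 30 + 31 + 30 + 31 + 31 + 29 + 31 + 30 + 31 + 30 + 31 + 31 + 30 + 31 + 30 + 31 + 31 + 28 + 31 + 30 + 31 + 30 + 31 + 31 + 30 + 31 + 30 + 31 + 27 = 985.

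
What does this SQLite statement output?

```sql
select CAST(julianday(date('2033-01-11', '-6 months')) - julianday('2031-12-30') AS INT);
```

194

Adding -6 months to 2033-01-11 gives 2032-07-11.
1 day remains in December 2031 after the 30th (31 − 30).
Full months from January 2032 through June 2032 contribute their day counts.
Then 11 days into July 2032.
Total: 1 + 31 + 29 + 31 + 30 + 31 + 30 + 11 = 194.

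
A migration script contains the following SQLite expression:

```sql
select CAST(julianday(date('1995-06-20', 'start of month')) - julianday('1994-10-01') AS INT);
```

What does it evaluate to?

243

`start of month` rewinds 1995-06-20 to 1995-06-01.
30 days remain in October 1994 after the 1st (31 − 1).
Full months from November 1994 through May 1995 contribute their day counts.
Then 1 day into June 1995.
Total: 30 + 30 + 31 + 31 + 28 + 31 + 30 + 31 + 1 = 243.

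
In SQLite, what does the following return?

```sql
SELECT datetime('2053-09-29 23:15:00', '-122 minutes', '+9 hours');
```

2053-09-30 06:13:00

122 minutes = 2h 2m; -122 minutes from 2053-09-29 23:15:00 is 2053-09-29 21:13:00.
+9 hours from 2053-09-29 21:13:00 is 2053-09-30 06:13:00 (crosses midnight).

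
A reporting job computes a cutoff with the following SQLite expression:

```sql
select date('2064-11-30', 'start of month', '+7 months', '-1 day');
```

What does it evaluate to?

2065-05-31

`start of month` rewinds 2064-11-30 to 2064-11-01.
Adding +7 months to 2064-11-01 gives 2065-06-01.
Going back 1 day from 2065-06-01 reaches 2065-05-31 (last day of May, 31 days).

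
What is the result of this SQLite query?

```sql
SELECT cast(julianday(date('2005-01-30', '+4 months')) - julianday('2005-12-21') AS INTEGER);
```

Adding +4 months to 2005-01-30 gives 2005-05-30.
1 day remains in May 2005 after the 30th (31 − 30).
Full months from June 2005 through November 2005 contribute their day counts.
Then 21 days into December 2005.
Total: 1 + 30 + 31 + 31 + 30 + 31 + 30 + 21 = 205.
The subtraction is earlier − later, so the result is −205 → -205.

-205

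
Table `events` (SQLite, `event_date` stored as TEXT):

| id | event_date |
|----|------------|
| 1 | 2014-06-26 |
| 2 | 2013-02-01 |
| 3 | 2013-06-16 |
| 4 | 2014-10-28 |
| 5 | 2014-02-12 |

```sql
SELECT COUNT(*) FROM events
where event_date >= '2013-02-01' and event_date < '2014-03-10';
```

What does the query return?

Rows in [2013-02-01, 2014-03-10): 2013-02-01, 2013-06-16, 2014-02-12 → 3 rows.

3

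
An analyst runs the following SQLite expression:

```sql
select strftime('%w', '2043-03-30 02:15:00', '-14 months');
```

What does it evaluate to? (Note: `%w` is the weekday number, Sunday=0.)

4

First apply '-14 months': 2043-03-30 02:15:00 → 2042-01-30 02:15:00.
2042-01-30 is a Thursday; with Sunday=0 that is 4.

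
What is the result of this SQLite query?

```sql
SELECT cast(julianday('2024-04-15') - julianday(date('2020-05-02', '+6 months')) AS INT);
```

1260

Adding +6 months to 2020-05-02 gives 2020-11-02.
28 days remain in November 2020 after the 2nd (30 − 2).
Full months from December 2020 through March 2024 contribute their day counts.
Then 15 days into April 2024.
Total: 28 + 31 + 31 + 28 + 31 + 30 + 31 + 30 + 31 + 31 + 30 + 31 + 30 + 31 + 31 + 28 + 31 + 30 + 31 + 30 + 31 + 31 + 30 + 31 + 30 + 31 + 31 + 28 + 31 + 30 + 31 + 30 + 31 + 31 + 30 + 31 + 30 + 31 + 31 + 29 + 31 + 15 = 1260.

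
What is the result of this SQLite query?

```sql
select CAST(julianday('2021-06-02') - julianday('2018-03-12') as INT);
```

19 days remain in March 2018 after the 12th (31 − 12).
Full months from April 2018 through May 2021 contribute their day counts.
Then 2 days into June 2021.
Total: 19 + 30 + 31 + 30 + 31 + 31 + 30 + 31 + 30 + 31 + 31 + 28 + 31 + 30 + 31 + 30 + 31 + 31 + 30 + 31 + 30 + 31 + 31 + 29 + 31 + 30 + 31 + 30 + 31 + 31 + 30 + 31 + 30 + 31 + 31 + 28 + 31 + 30 + 31 + 2 = 1178.

1178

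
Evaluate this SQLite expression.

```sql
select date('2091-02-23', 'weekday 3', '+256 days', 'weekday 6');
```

`weekday 3` advances to the next Wednesday; 2091-02-23 is a Friday, so it moves forward to 2091-02-28.
Applying '+256 days' to 2091-02-28: counting 256 days forward gives 2091-11-11.
`weekday 6` advances to the next Saturday; 2091-11-11 is a Sunday, so it moves forward to 2091-11-17.

2091-11-17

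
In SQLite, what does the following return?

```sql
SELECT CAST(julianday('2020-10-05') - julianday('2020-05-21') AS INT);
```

10 days remain in May 2020 after the 21st (31 − 21).
June 2020: 30 days.
July 2020: 31 days.
August 2020: 31 days.
September 2020: 30 days.
Then 5 days into October 2020.
Total: 10 + 30 + 31 + 31 + 30 + 5 = 137.

137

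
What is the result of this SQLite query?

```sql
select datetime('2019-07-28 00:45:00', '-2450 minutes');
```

2450 minutes = 40h 50m; -2450 minutes from 2019-07-28 00:45:00 is 2019-07-26 07:55:00 (crosses midnight).

2019-07-26 07:55:00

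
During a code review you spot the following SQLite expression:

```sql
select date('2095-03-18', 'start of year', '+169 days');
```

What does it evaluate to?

2095-06-19

`start of year` rewinds 2095-03-18 to 2095-01-01.
Applying '+169 days' to 2095-01-01: counting 169 days forward gives 2095-06-19.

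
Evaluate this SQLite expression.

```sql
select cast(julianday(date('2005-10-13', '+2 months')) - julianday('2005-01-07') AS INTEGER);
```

340

Adding +2 months to 2005-10-13 gives 2005-12-13.
24 days remain in January 2005 after the 7th (31 − 7).
Full months from February 2005 through November 2005 contribute their day counts.
Then 13 days into December 2005.
Total: 24 + 28 + 31 + 30 + 31 + 30 + 31 + 31 + 30 + 31 + 30 + 13 = 340.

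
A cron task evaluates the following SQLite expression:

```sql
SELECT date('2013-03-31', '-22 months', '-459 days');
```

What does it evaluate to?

2010-02-26

Adding -22 months to 2013-03-31 gives 2011-05-31.
Applying '-459 days' to 2011-05-31: counting 459 days back gives 2010-02-26.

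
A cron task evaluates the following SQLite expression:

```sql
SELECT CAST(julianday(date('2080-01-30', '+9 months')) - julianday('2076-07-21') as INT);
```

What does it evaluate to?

Adding +9 months to 2080-01-30 gives 2080-10-30.
10 days remain in July 2076 after the 21st (31 − 21).
Full months from August 2076 through September 2080 contribute their day counts.
Then 30 days into October 2080.
Total: 10 + 31 + 30 + 31 + 30 + 31 + 31 + 28 + 31 + 30 + 31 + 30 + 31 + 31 + 30 + 31 + 30 + 31 + 31 + 28 + 31 + 30 + 31 + 30 + 31 + 31 + 30 + 31 + 30 + 31 + 31 + 28 + 31 + 30 + 31 + 30 + 31 + 31 + 30 + 31 + 30 + 31 + 31 + 29 + 31 + 30 + 31 + 30 + 31 + 31 + 30 + 30 = 1562.

1562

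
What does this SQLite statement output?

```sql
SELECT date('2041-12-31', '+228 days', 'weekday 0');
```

Applying '+228 days' to 2041-12-31: counting 228 days forward gives 2042-08-16.
`weekday 0` advances to the next Sunday; 2042-08-16 is a Saturday, so it moves forward to 2042-08-17.

2042-08-17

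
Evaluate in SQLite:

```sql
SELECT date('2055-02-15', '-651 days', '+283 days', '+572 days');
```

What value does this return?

2055-09-07

Applying '-651 days' to 2055-02-15: counting 651 days back gives 2053-05-05.
Applying '+283 days' to 2053-05-05: counting 283 days forward gives 2054-02-12.
Applying '+572 days' to 2054-02-12: counting 572 days forward gives 2055-09-07.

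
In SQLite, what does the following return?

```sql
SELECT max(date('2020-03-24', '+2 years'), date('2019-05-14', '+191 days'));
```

date('2020-03-24', '+2 years') → 2022-03-24.
date('2019-05-14', '+191 days') → 2019-11-21.
Later of the two is 2022-03-24.

2022-03-24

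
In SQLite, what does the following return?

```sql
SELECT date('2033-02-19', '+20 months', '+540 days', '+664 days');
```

2038-02-04

Adding +20 months to 2033-02-19 gives 2034-10-19.
Applying '+540 days' to 2034-10-19: counting 540 days forward gives 2036-04-11.
Applying '+664 days' to 2036-04-11: counting 664 days forward gives 2038-02-04.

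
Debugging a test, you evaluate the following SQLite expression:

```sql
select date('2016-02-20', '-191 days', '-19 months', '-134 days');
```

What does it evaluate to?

Applying '-191 days' to 2016-02-20: counting 191 days back gives 2015-08-13.
Adding -19 months to 2015-08-13 gives 2014-01-13.
Applying '-134 days' to 2014-01-13: counting 134 days back gives 2013-09-01.

2013-09-01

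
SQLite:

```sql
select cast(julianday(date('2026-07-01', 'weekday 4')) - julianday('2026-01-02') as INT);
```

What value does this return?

181

`weekday 4` advances to the next Thursday; 2026-07-01 is a Wednesday, so it moves forward to 2026-07-02.
29 days remain in January 2026 after the 2nd (31 − 2).
February 2026: 28 days.
March 2026: 31 days.
April 2026: 30 days.
May 2026: 31 days.
June 2026: 30 days.
Then 2 days into July 2026.
Total: 29 + 28 + 31 + 30 + 31 + 30 + 2 = 181.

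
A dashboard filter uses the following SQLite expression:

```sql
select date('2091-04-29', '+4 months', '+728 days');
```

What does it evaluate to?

2093-08-26

Adding +4 months to 2091-04-29 gives 2091-08-29.
Applying '+728 days' to 2091-08-29: counting 728 days forward gives 2093-08-26.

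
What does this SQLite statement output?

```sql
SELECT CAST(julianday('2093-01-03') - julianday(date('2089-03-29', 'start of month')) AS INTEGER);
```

`start of month` rewinds 2089-03-29 to 2089-03-01.
30 days remain in March 2089 after the 1st (31 − 1).
Full months from April 2089 through December 2092 contribute their day counts.
Then 3 days into January 2093.
Total: 30 + 30 + 31 + 30 + 31 + 31 + 30 + 31 + 30 + 31 + 31 + 28 + 31 + 30 + 31 + 30 + 31 + 31 + 30 + 31 + 30 + 31 + 31 + 28 + 31 + 30 + 31 + 30 + 31 + 31 + 30 + 31 + 30 + 31 + 31 + 29 + 31 + 30 + 31 + 30 + 31 + 31 + 30 + 31 + 30 + 31 + 3 = 1404.

1404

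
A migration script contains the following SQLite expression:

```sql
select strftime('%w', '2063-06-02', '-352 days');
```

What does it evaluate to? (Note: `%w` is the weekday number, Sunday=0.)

First apply '-352 days': 2063-06-02 → 2062-06-15.
2062-06-15 is a Thursday; with Sunday=0 that is 4.

4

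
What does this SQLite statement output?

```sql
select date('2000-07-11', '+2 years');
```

2002-07-11

Adding +2 years to 2000-07-11 gives 2002-07-11.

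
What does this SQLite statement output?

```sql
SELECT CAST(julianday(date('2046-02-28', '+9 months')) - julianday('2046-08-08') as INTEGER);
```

112

Adding +9 months to 2046-02-28 gives 2046-11-28.
23 days remain in August 2046 after the 8th (31 − 8).
September 2046: 30 days.
October 2046: 31 days.
Then 28 days into November 2046.
Total: 23 + 30 + 31 + 28 = 112.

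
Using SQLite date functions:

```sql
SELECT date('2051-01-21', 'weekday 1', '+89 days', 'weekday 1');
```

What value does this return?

2051-04-24

`weekday 1` advances to the next Monday; 2051-01-21 is a Saturday, so it moves forward to 2051-01-23.
Applying '+89 days' to 2051-01-23: counting 89 days forward gives 2051-04-22.
`weekday 1` advances to the next Monday; 2051-04-22 is a Saturday, so it moves forward to 2051-04-24.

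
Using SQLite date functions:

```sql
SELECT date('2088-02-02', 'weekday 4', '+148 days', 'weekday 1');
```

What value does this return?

2088-07-05

`weekday 4` advances to the next Thursday; 2088-02-02 is a Monday, so it moves forward to 2088-02-05.
Applying '+148 days' to 2088-02-05: counting 148 days forward gives 2088-07-02.
`weekday 1` advances to the next Monday; 2088-07-02 is a Friday, so it moves forward to 2088-07-05.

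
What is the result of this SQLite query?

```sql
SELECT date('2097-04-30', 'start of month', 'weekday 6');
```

`start of month` rewinds 2097-04-30 to 2097-04-01.
`weekday 6` advances to the next Saturday; 2097-04-01 is a Monday, so it moves forward to 2097-04-06.

2097-04-06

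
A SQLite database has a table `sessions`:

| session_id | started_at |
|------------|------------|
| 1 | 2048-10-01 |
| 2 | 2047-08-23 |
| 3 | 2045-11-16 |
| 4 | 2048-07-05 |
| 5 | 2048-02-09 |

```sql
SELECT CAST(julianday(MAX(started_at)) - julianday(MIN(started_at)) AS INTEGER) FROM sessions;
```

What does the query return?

MIN = 2045-11-16, MAX = 2048-10-01.
14 days remain in November 2045 after the 16th (30 − 16).
Full months from December 2045 through September 2048 contribute their day counts.
Then 1 day into October 2048.
Total: 14 + 31 + 31 + 28 + 31 + 30 + 31 + 30 + 31 + 31 + 30 + 31 + 30 + 31 + 31 + 28 + 31 + 30 + 31 + 30 + 31 + 31 + 30 + 31 + 30 + 31 + 31 + 29 + 31 + 30 + 31 + 30 + 31 + 31 + 30 + 1 = 1050.

1050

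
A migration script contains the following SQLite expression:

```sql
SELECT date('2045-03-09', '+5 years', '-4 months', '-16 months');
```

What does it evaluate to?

Adding +5 years to 2045-03-09 gives 2050-03-09.
Adding -4 months to 2050-03-09 gives 2049-11-09.
Adding -16 months to 2049-11-09 gives 2048-07-09.

2048-07-09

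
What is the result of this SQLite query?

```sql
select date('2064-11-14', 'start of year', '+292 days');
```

2064-10-19

`start of year` rewinds 2064-11-14 to 2064-01-01.
Applying '+292 days' to 2064-01-01: counting 292 days forward gives 2064-10-19.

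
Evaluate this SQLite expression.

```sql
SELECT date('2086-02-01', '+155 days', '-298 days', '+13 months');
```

Applying '+155 days' to 2086-02-01: counting 155 days forward gives 2086-07-06.
Applying '-298 days' to 2086-07-06: counting 298 days back gives 2085-09-11.
Adding +13 months to 2085-09-11 gives 2086-10-11.

2086-10-11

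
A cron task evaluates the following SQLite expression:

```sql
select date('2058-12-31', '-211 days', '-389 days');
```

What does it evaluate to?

Applying '-211 days' to 2058-12-31: counting 211 days back gives 2058-06-03.
Applying '-389 days' to 2058-06-03: counting 389 days back gives 2057-05-10.

2057-05-10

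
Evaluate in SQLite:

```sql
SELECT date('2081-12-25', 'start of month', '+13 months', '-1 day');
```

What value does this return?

2082-12-31

`start of month` rewinds 2081-12-25 to 2081-12-01.
Adding +13 months to 2081-12-01 gives 2083-01-01.
Going back 1 day from 2083-01-01 reaches 2082-12-31 (last day of December, 31 days).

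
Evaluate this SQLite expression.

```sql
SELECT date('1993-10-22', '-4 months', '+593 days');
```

Adding -4 months to 1993-10-22 gives 1993-06-22.
Applying '+593 days' to 1993-06-22: counting 593 days forward gives 1995-02-05.

1995-02-05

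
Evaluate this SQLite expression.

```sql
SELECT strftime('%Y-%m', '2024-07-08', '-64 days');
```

2024-05

First apply '-64 days': 2024-07-08 → 2024-05-05.
`%Y-%m` extracts the year-month: 2024-05.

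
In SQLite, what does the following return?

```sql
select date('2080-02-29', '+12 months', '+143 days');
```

2081-07-22

Adding +12 months to 2080-02-29 targets 2081-02-29. February 2081 has only 28 days, so SQLite normalizes the 1-day overflow forward to 2081-03-01.
Applying '+143 days' to 2081-03-01: counting 143 days forward gives 2081-07-22.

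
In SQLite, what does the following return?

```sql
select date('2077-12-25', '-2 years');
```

2075-12-25

Adding -2 years to 2077-12-25 gives 2075-12-25.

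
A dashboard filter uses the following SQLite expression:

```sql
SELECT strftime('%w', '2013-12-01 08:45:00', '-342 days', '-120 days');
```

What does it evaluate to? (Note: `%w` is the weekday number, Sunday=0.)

First apply '-342 days', '-120 days': 2013-12-01 08:45:00 → 2012-08-26 08:45:00.
2012-08-26 is a Sunday; with Sunday=0 that is 0.

0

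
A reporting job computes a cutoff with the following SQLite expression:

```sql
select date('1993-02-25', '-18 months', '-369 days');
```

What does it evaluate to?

Adding -18 months to 1993-02-25 gives 1991-08-25.
Applying '-369 days' to 1991-08-25: counting 369 days back gives 1990-08-21.

1990-08-21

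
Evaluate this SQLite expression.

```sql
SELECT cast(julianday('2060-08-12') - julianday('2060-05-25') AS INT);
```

6 days remain in May 2060 after the 25th (31 − 25).
June 2060: 30 days.
July 2060: 31 days.
Then 12 days into August 2060.
Total: 6 + 30 + 31 + 12 = 79.

79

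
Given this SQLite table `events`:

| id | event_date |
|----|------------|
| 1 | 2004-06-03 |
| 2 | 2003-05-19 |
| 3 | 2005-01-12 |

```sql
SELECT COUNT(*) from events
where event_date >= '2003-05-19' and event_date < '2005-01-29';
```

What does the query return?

3

Rows in [2003-05-19, 2005-01-29): 2004-06-03, 2003-05-19, 2005-01-12 → 3 rows.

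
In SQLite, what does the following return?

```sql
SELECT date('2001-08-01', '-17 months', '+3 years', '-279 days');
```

Adding -17 months to 2001-08-01 gives 2000-03-01.
Adding +3 years to 2000-03-01 gives 2003-03-01.
Applying '-279 days' to 2003-03-01: counting 279 days back gives 2002-05-26.

2002-05-26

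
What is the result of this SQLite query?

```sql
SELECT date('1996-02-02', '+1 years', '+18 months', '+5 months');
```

Adding +1 year to 1996-02-02 gives 1997-02-02.
Adding +18 months to 1997-02-02 gives 1998-08-02.
Adding +5 months to 1998-08-02 gives 1999-01-02.

1999-01-02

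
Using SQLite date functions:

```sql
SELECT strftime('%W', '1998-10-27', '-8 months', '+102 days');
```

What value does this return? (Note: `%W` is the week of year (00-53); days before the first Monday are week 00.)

23

First apply '-8 months', '+102 days': 1998-10-27 → 1998-06-09.
1998-06-09 is a Tuesday. SQLite's %W counts Mondays since the year started; the result is 23.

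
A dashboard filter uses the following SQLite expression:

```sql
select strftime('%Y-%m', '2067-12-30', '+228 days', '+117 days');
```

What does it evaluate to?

First apply '+228 days', '+117 days': 2067-12-30 → 2068-12-09.
`%Y-%m` extracts the year-month: 2068-12.

2068-12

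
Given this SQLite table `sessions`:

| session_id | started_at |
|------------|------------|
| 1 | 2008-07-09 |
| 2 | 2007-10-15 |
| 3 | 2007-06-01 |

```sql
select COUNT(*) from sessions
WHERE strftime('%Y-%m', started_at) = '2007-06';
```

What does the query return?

1

Rows with year-month 2007-06: 2007-06-01 → 1.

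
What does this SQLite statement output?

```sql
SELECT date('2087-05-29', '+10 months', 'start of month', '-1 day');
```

Adding +10 months to 2087-05-29 gives 2088-03-29.
`start of month` rewinds 2088-03-29 to 2088-03-01.
Going back 1 day from 2088-03-01 reaches 2088-02-29 (last day of February, 29 days).

2088-02-29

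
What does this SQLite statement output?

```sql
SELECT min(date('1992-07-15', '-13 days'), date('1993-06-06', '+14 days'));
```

1992-07-02

date('1992-07-15', '-13 days') → 1992-07-02.
date('1993-06-06', '+14 days') → 1993-06-20.
Earlier of the two is 1992-07-02.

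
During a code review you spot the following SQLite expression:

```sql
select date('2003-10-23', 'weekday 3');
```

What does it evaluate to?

2003-10-29

`weekday 3` advances to the next Wednesday; 2003-10-23 is a Thursday, so it moves forward to 2003-10-29.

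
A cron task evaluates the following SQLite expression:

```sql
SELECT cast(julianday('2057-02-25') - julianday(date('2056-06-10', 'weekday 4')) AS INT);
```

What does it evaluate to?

255

`weekday 4` advances to the next Thursday; 2056-06-10 is a Saturday, so it moves forward to 2056-06-15.
15 days remain in June 2056 after the 15th (30 − 15).
Full months from July 2056 through January 2057 contribute their day counts.
Then 25 days into February 2057.
Total: 15 + 31 + 31 + 30 + 31 + 30 + 31 + 31 + 25 = 255.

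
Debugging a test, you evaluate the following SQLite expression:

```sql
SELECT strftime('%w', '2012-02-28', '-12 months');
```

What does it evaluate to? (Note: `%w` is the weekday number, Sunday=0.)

1

First apply '-12 months': 2012-02-28 → 2011-02-28.
2011-02-28 is a Monday; with Sunday=0 that is 1.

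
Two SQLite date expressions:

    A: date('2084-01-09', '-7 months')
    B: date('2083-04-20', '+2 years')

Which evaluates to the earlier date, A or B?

A

A = 2083-06-09.
B = 2085-04-20.
A is earlier.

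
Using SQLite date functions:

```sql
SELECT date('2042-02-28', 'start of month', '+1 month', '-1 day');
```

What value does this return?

`start of month` rewinds 2042-02-28 to 2042-02-01.
Adding +1 month to 2042-02-01 gives 2042-03-01.
Going back 1 day from 2042-03-01 reaches 2042-02-28 (last day of February, 28 days).

2042-02-28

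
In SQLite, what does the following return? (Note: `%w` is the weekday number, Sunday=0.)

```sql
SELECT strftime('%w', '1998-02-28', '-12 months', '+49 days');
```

5

First apply '-12 months', '+49 days': 1998-02-28 → 1997-04-18.
1997-04-18 is a Friday; with Sunday=0 that is 5.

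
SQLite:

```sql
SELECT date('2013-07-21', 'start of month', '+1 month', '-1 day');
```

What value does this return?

`start of month` rewinds 2013-07-21 to 2013-07-01.
Adding +1 month to 2013-07-01 gives 2013-08-01.
Going back 1 day from 2013-08-01 reaches 2013-07-31 (last day of July, 31 days).

2013-07-31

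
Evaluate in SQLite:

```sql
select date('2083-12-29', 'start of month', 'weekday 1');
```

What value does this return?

2083-12-06

`start of month` rewinds 2083-12-29 to 2083-12-01.
`weekday 1` advances to the next Monday; 2083-12-01 is a Wednesday, so it moves forward to 2083-12-06.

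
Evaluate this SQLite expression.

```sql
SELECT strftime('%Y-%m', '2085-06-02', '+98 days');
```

First apply '+98 days': 2085-06-02 → 2085-09-08.
`%Y-%m` extracts the year-month: 2085-09.

2085-09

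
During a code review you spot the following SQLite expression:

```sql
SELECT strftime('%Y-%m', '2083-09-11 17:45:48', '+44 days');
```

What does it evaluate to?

2083-10

First apply '+44 days': 2083-09-11 17:45:48 → 2083-10-25 17:45:48.
`%Y-%m` extracts the year-month: 2083-10.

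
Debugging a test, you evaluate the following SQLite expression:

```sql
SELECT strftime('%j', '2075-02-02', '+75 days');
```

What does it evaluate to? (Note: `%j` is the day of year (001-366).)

First apply '+75 days': 2075-02-02 → 2075-04-18.
Day-of-year for 2075-04-18: days since 2075-01-01 inclusive = 108, zero-padded to 108.

108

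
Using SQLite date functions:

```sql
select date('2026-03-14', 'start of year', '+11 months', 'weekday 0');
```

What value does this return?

`start of year` rewinds 2026-03-14 to 2026-01-01.
Adding +11 months to 2026-01-01 gives 2026-12-01.
`weekday 0` advances to the next Sunday; 2026-12-01 is a Tuesday, so it moves forward to 2026-12-06.

2026-12-06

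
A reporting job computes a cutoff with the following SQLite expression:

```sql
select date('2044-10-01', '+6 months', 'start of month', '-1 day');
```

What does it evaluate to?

2045-03-31

Adding +6 months to 2044-10-01 gives 2045-04-01.
`start of month` rewinds 2045-04-01 to 2045-04-01.
Going back 1 day from 2045-04-01 reaches 2045-03-31 (last day of March, 31 days).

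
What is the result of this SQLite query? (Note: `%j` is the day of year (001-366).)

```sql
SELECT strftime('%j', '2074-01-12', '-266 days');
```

111

First apply '-266 days': 2074-01-12 → 2073-04-21.
Day-of-year for 2073-04-21: days since 2073-01-01 inclusive = 111, zero-padded to 111.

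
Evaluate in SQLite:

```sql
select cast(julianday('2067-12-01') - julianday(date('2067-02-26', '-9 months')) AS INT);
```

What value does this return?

554

Adding -9 months to 2067-02-26 gives 2066-05-26.
5 days remain in May 2066 after the 26th (31 − 26).
Full months from June 2066 through November 2067 contribute their day counts.
Then 1 day into December 2067.
Total: 5 + 30 + 31 + 31 + 30 + 31 + 30 + 31 + 31 + 28 + 31 + 30 + 31 + 30 + 31 + 31 + 30 + 31 + 30 + 1 = 554.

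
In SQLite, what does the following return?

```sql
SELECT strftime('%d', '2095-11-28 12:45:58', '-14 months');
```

First apply '-14 months': 2095-11-28 12:45:58 → 2094-09-28 12:45:58.
`%d` extracts the 2-digit day of month: 28.

28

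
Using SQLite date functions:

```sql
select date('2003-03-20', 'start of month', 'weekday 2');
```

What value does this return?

`start of month` rewinds 2003-03-20 to 2003-03-01.
`weekday 2` advances to the next Tuesday; 2003-03-01 is a Saturday, so it moves forward to 2003-03-04.

2003-03-04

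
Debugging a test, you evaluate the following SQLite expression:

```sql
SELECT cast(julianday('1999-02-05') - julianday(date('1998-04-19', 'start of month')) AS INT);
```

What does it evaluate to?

310

`start of month` rewinds 1998-04-19 to 1998-04-01.
29 days remain in April 1998 after the 1st (30 − 1).
Full months from May 1998 through January 1999 contribute their day counts.
Then 5 days into February 1999.
Total: 29 + 31 + 30 + 31 + 31 + 30 + 31 + 30 + 31 + 31 + 5 = 310.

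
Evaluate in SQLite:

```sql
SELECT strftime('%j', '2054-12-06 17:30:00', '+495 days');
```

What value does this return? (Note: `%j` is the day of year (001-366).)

105

First apply '+495 days': 2054-12-06 17:30:00 → 2056-04-14 17:30:00.
Day-of-year for 2056-04-14: days since 2056-01-01 inclusive = 105, zero-padded to 105.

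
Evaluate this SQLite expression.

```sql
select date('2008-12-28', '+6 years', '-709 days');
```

2013-01-18

Adding +6 years to 2008-12-28 gives 2014-12-28.
Applying '-709 days' to 2014-12-28: counting 709 days back gives 2013-01-18.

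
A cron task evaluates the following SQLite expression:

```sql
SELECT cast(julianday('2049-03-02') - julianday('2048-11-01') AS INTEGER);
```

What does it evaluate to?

121

29 days remain in November 2048 after the 1st (30 − 1).
December 2048: 31 days.
January 2049: 31 days.
February 2049: 28 days.
Then 2 days into March 2049.
Total: 29 + 31 + 31 + 28 + 2 = 121.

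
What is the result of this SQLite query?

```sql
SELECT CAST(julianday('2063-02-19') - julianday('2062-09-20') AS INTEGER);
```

10 days remain in September 2062 after the 20th (30 − 20).
October 2062: 31 days.
November 2062: 30 days.
December 2062: 31 days.
January 2063: 31 days.
Then 19 days into February 2063.
Total: 10 + 31 + 30 + 31 + 31 + 19 = 152.

152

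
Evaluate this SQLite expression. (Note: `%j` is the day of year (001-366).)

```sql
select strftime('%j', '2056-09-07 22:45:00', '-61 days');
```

First apply '-61 days': 2056-09-07 22:45:00 → 2056-07-08 22:45:00.
Day-of-year for 2056-07-08: days since 2056-01-01 inclusive = 190, zero-padded to 190.

190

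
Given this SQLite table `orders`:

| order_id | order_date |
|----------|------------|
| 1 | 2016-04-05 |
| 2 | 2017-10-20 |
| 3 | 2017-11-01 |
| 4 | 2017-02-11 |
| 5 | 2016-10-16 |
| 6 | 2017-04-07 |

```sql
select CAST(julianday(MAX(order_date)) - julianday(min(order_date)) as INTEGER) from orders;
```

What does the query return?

MIN = 2016-04-05, MAX = 2017-11-01.
25 days remain in April 2016 after the 5th (30 − 5).
Full months from May 2016 through October 2017 contribute their day counts.
Then 1 day into November 2017.
Total: 25 + 31 + 30 + 31 + 31 + 30 + 31 + 30 + 31 + 31 + 28 + 31 + 30 + 31 + 30 + 31 + 31 + 30 + 31 + 1 = 575.

575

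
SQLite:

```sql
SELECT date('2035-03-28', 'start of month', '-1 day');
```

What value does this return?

2035-02-28

`start of month` rewinds 2035-03-28 to 2035-03-01.
Going back 1 day from 2035-03-01 reaches 2035-02-28 (last day of February, 28 days).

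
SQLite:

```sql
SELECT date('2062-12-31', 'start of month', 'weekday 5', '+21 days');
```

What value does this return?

2062-12-22

`start of month` rewinds 2062-12-31 to 2062-12-01.
`weekday 5` advances to the next Friday; 2062-12-01 is already a Friday, so it stays at 2062-12-01.
Advancing 21 more days within December lands on 2062-12-22.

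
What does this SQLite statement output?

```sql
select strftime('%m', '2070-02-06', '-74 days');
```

First apply '-74 days': 2070-02-06 → 2069-11-24.
`%m` extracts the 2-digit month (01-12): 11.

11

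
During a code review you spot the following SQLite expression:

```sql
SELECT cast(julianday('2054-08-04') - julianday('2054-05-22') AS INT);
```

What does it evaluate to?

9 days remain in May 2054 after the 22nd (31 − 22).
June 2054: 30 days.
July 2054: 31 days.
Then 4 days into August 2054.
Total: 9 + 30 + 31 + 4 = 74.

74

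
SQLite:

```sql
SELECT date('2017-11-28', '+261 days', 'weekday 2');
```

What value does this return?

2018-08-21

Applying '+261 days' to 2017-11-28: counting 261 days forward gives 2018-08-16.
`weekday 2` advances to the next Tuesday; 2018-08-16 is a Thursday, so it moves forward to 2018-08-21.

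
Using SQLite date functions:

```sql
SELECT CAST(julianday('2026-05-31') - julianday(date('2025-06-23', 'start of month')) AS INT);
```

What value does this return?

364

`start of month` rewinds 2025-06-23 to 2025-06-01.
29 days remain in June 2025 after the 1st (30 − 1).
Full months from July 2025 through April 2026 contribute their day counts.
Then 31 days into May 2026.
Total: 29 + 31 + 31 + 30 + 31 + 30 + 31 + 31 + 28 + 31 + 30 + 31 = 364.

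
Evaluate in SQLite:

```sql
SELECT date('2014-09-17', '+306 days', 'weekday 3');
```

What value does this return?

2015-07-22

Applying '+306 days' to 2014-09-17: counting 306 days forward gives 2015-07-20.
`weekday 3` advances to the next Wednesday; 2015-07-20 is a Monday, so it moves forward to 2015-07-22.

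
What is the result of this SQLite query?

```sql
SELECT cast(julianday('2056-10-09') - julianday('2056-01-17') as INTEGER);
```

14 days remain in January 2056 after the 17th (31 − 17).
Full months from February 2056 through September 2056 contribute their day counts.
Then 9 days into October 2056.
Total: 14 + 29 + 31 + 30 + 31 + 30 + 31 + 31 + 30 + 9 = 266.

266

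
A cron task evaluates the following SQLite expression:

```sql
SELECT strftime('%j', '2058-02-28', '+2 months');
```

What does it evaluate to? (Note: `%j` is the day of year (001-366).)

118

First apply '+2 months': 2058-02-28 → 2058-04-28.
Day-of-year for 2058-04-28: days since 2058-01-01 inclusive = 118, zero-padded to 118.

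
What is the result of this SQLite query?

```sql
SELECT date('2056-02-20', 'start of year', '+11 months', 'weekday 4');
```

2056-12-07

`start of year` rewinds 2056-02-20 to 2056-01-01.
Adding +11 months to 2056-01-01 gives 2056-12-01.
`weekday 4` advances to the next Thursday; 2056-12-01 is a Friday, so it moves forward to 2056-12-07.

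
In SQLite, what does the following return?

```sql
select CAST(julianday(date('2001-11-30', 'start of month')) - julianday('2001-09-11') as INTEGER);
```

`start of month` rewinds 2001-11-30 to 2001-11-01.
19 days remain in September 2001 after the 11th (30 − 11).
October 2001: 31 days.
Then 1 day into November 2001.
Total: 19 + 31 + 1 = 51.

51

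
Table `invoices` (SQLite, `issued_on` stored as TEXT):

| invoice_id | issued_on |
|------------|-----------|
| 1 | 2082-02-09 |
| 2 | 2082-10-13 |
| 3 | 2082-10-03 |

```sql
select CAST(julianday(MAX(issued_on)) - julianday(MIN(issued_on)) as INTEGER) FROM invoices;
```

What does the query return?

246

MIN = 2082-02-09, MAX = 2082-10-13.
19 days remain in February 2082 after the 9th (28 − 9).
Full months from March 2082 through September 2082 contribute their day counts.
Then 13 days into October 2082.
Total: 19 + 31 + 30 + 31 + 30 + 31 + 31 + 30 + 13 = 246.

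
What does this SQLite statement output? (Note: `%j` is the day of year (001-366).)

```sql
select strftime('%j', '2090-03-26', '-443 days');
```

007

First apply '-443 days': 2090-03-26 → 2089-01-07.
Day-of-year for 2089-01-07: days since 2089-01-01 inclusive = 7, zero-padded to 007.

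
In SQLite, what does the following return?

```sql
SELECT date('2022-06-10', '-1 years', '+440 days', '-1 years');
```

Adding -1 year to 2022-06-10 gives 2021-06-10.
Applying '+440 days' to 2021-06-10: counting 440 days forward gives 2022-08-24.
Adding -1 year to 2022-08-24 gives 2021-08-24.

2021-08-24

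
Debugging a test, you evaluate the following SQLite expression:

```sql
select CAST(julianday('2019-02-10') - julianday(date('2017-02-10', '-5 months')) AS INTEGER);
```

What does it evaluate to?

883

Adding -5 months to 2017-02-10 gives 2016-09-10.
20 days remain in September 2016 after the 10th (30 − 10).
Full months from October 2016 through January 2019 contribute their day counts.
Then 10 days into February 2019.
Total: 20 + 31 + 30 + 31 + 31 + 28 + 31 + 30 + 31 + 30 + 31 + 31 + 30 + 31 + 30 + 31 + 31 + 28 + 31 + 30 + 31 + 30 + 31 + 31 + 30 + 31 + 30 + 31 + 31 + 10 = 883.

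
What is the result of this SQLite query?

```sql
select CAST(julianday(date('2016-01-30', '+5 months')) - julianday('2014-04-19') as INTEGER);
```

803

Adding +5 months to 2016-01-30 gives 2016-06-30.
11 days remain in April 2014 after the 19th (30 − 19).
Full months from May 2014 through May 2016 contribute their day counts.
Then 30 days into June 2016.
Total: 11 + 31 + 30 + 31 + 31 + 30 + 31 + 30 + 31 + 31 + 28 + 31 + 30 + 31 + 30 + 31 + 31 + 30 + 31 + 30 + 31 + 31 + 29 + 31 + 30 + 31 + 30 = 803.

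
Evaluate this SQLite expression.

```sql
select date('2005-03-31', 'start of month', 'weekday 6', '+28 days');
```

`start of month` rewinds 2005-03-31 to 2005-03-01.
`weekday 6` advances to the next Saturday; 2005-03-01 is a Tuesday, so it moves forward to 2005-03-05.
March 2005 has 31 days; 26 remain after the 5th, so 27 days reach 2005-04-01.
Advancing 1 more day within April lands on 2005-04-02.

2005-04-02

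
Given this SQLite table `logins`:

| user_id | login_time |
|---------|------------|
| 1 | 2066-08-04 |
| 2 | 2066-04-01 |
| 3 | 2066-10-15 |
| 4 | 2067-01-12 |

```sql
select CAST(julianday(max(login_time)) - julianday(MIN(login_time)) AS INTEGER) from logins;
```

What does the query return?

286

MIN = 2066-04-01, MAX = 2067-01-12.
29 days remain in April 2066 after the 1st (30 − 1).
Full months from May 2066 through December 2066 contribute their day counts.
Then 12 days into January 2067.
Total: 29 + 31 + 30 + 31 + 31 + 30 + 31 + 30 + 31 + 12 = 286.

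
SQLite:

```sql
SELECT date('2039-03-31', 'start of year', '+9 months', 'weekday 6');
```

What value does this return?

`start of year` rewinds 2039-03-31 to 2039-01-01.
Adding +9 months to 2039-01-01 gives 2039-10-01.
`weekday 6` advances to the next Saturday; 2039-10-01 is already a Saturday, so it stays at 2039-10-01.

2039-10-01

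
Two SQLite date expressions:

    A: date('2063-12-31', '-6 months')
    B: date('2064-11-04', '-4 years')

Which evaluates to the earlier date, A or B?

B

A = 2063-07-01.
B = 2060-11-04.
B is earlier.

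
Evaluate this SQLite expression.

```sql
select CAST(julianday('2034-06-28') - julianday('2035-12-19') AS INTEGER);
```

2 days remain in June 2034 after the 28th (30 − 28).
Full months from July 2034 through November 2035 contribute their day counts.
Then 19 days into December 2035.
Total: 2 + 31 + 31 + 30 + 31 + 30 + 31 + 31 + 28 + 31 + 30 + 31 + 30 + 31 + 31 + 30 + 31 + 30 + 19 = 539.
The subtraction is earlier − later, so the result is −539 → -539.

-539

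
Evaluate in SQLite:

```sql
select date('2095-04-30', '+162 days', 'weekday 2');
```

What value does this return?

Applying '+162 days' to 2095-04-30: counting 162 days forward gives 2095-10-09.
`weekday 2` advances to the next Tuesday; 2095-10-09 is a Sunday, so it moves forward to 2095-10-11.

2095-10-11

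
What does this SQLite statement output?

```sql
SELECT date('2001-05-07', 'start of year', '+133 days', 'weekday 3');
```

`start of year` rewinds 2001-05-07 to 2001-01-01.
Applying '+133 days' to 2001-01-01: counting 133 days forward gives 2001-05-14.
`weekday 3` advances to the next Wednesday; 2001-05-14 is a Monday, so it moves forward to 2001-05-16.

2001-05-16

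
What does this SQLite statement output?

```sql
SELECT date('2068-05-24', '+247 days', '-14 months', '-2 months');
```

Applying '+247 days' to 2068-05-24: counting 247 days forward gives 2069-01-26.
Adding -14 months to 2069-01-26 gives 2067-11-26.
Adding -2 months to 2067-11-26 gives 2067-09-26.

2067-09-26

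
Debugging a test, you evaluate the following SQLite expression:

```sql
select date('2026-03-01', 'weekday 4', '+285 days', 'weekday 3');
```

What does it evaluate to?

2026-12-16

`weekday 4` advances to the next Thursday; 2026-03-01 is a Sunday, so it moves forward to 2026-03-05.
Applying '+285 days' to 2026-03-05: counting 285 days forward gives 2026-12-15.
`weekday 3` advances to the next Wednesday; 2026-12-15 is a Tuesday, so it moves forward to 2026-12-16.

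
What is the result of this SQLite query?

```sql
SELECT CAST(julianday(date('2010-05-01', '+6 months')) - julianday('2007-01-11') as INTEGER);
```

1390

Adding +6 months to 2010-05-01 gives 2010-11-01.
20 days remain in January 2007 after the 11th (31 − 11).
Full months from February 2007 through October 2010 contribute their day counts.
Then 1 day into November 2010.
Total: 20 + 28 + 31 + 30 + 31 + 30 + 31 + 31 + 30 + 31 + 30 + 31 + 31 + 29 + 31 + 30 + 31 + 30 + 31 + 31 + 30 + 31 + 30 + 31 + 31 + 28 + 31 + 30 + 31 + 30 + 31 + 31 + 30 + 31 + 30 + 31 + 31 + 28 + 31 + 30 + 31 + 30 + 31 + 31 + 30 + 31 + 1 = 1390.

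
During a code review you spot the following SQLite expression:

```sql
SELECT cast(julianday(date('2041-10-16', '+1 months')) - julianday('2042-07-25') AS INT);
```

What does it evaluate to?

Adding +1 month to 2041-10-16 gives 2041-11-16.
14 days remain in November 2041 after the 16th (30 − 16).
Full months from December 2041 through June 2042 contribute their day counts.
Then 25 days into July 2042.
Total: 14 + 31 + 31 + 28 + 31 + 30 + 31 + 30 + 25 = 251.
The subtraction is earlier − later, so the result is −251 → -251.

-251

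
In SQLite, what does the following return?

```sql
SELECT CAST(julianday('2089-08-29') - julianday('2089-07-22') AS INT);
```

38

9 days remain in July 2089 after the 22nd (31 − 22).
Then 29 days into August 2089.
Total: 9 + 29 = 38.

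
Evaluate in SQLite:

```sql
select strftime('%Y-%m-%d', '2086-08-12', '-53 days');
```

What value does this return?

First apply '-53 days': 2086-08-12 → 2086-06-20.
`%Y-%m-%d` extracts the ISO date: 2086-06-20.

2086-06-20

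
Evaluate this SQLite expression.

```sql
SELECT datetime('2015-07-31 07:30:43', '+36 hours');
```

2015-08-01 19:30:43

+36 hours from 2015-07-31 07:30:43 is 2015-08-01 19:30:43 (crosses midnight).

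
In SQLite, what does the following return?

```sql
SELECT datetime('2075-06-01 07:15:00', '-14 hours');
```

-14 hours from 2075-06-01 07:15:00 is 2075-05-31 17:15:00 (crosses midnight).

2075-05-31 17:15:00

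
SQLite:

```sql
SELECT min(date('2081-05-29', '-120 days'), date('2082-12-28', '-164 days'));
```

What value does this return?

2081-01-29

date('2081-05-29', '-120 days') → 2081-01-29.
date('2082-12-28', '-164 days') → 2082-07-17.
Earlier of the two is 2081-01-29.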